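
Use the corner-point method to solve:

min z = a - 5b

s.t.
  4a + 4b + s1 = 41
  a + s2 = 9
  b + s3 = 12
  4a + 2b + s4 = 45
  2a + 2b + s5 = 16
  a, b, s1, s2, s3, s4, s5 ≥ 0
Each vertex is the intersection of two constraint boundaries that also satisfies all remaining constraints:
  a = 0 and b = 0 → (0, 0)
  2a + 2b = 16 and b = 0 → (8, 0)
  2a + 2b = 16 and a = 0 → (0, 8)

Evaluating z = a - 5b at each vertex:
  (0, 0): z = 0
  (8, 0): z = 8
  (0, 8): z = -40

The minimum is at (0, 8) with z = -40.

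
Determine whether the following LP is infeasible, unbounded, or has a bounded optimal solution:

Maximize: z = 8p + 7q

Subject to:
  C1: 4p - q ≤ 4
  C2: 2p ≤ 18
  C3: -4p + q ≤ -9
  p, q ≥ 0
C1 requires 4p - q ≤ 4, while C3 (-4p + q ≤ -9) is equivalent to 4p - q ≥ 9. Together they would need 9 ≤ 4p - q ≤ 4, which is impossible since 9 > 4. No point satisfies all constraints.

Infeasible — the constraint set is empty.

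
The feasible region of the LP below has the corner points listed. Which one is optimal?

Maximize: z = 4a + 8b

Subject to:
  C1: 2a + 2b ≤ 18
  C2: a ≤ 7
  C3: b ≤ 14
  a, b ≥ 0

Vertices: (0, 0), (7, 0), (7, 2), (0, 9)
(0, 9) with z = 72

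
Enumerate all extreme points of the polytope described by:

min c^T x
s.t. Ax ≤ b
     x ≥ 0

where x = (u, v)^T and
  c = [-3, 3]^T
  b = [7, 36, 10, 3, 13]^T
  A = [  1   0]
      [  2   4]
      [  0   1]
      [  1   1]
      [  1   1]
Each vertex is the intersection of two constraint boundaries that also satisfies all remaining constraints:
  u = 0 and v = 0 → (0, 0)
  u + v = 3 and v = 0 → (3, 0)
  u + v = 3 and u = 0 → (0, 3)

Vertices: (0, 0), (3, 0), (0, 3)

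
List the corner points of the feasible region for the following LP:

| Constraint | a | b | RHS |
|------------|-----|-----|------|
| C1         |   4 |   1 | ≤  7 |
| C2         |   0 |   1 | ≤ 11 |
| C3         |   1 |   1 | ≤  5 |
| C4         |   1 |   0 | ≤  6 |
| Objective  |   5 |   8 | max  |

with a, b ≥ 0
Each vertex is the intersection of two constraint boundaries that also satisfies all remaining constraints:
  a = 0 and b = 0 → (0, 0)
  4a + b = 7 and b = 0 → (1.75, 0)
  4a + b = 7 and a + b = 5 → (0.6667, 4.333)
  a + b = 5 and a = 0 → (0, 5)

Vertices: (0, 0), (1.75, 0), (0.6667, 4.333), (0, 5)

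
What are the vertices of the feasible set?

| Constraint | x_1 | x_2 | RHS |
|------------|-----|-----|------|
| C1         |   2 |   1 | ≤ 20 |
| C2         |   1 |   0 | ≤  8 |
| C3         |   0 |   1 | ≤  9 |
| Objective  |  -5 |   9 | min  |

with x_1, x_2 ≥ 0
Each vertex is the intersection of two constraint boundaries that also satisfies all remaining constraints:
  x_1 = 0 and x_2 = 0 → (0, 0)
  x_1 = 8 and x_2 = 0 → (8, 0)
  2x_1 + x_2 = 20 and x_1 = 8 → (8, 4)
  2x_1 + x_2 = 20 and x_2 = 9 → (5.5, 9)
  x_2 = 9 and x_1 = 0 → (0, 9)

Vertices: (0, 0), (8, 0), (8, 4), (5.5, 9), (0, 9)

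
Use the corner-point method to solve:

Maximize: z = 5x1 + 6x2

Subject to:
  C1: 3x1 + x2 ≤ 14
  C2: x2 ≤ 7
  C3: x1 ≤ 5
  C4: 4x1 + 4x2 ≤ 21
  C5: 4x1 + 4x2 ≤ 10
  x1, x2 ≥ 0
x1 = 0, x2 = 2.5, z = 15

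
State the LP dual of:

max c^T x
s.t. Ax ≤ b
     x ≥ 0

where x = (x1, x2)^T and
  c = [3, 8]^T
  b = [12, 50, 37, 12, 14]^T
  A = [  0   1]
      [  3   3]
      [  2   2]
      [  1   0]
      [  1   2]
Minimize: z = 12y1 + 50y2 + 37y3 + 12y4 + 14y5

Subject to:
  C1: -3y2 - 2y3 - y4 - y5 ≤ -3
  C2: -y1 - 3y2 - 2y3 - 2y5 ≤ -8
  y1, y2, y3, y4, y5 ≥ 0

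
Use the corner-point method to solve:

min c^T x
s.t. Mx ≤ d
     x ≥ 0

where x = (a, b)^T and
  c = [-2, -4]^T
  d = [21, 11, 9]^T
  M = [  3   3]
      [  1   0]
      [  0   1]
a = 0, b = 7, z = -28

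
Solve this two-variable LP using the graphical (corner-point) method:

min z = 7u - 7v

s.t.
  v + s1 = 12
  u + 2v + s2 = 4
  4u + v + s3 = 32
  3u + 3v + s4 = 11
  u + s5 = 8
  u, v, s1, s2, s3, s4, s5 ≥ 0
Each vertex is the intersection of two constraint boundaries that also satisfies all remaining constraints:
  u = 0 and v = 0 → (0, 0)
  3u + 3v = 11 and v = 0 → (3.667, 0)
  u + 2v = 4 and 3u + 3v = 11 → (3.333, 0.3333)
  u + 2v = 4 and u = 0 → (0, 2)

Evaluating z = 7u - 7v at each vertex:
  (0, 0): z = 0
  (3.667, 0): z = 25.67
  (3.333, 0.3333): z = 21
  (0, 2): z = -14

The minimum is at (0, 2) with z = -14.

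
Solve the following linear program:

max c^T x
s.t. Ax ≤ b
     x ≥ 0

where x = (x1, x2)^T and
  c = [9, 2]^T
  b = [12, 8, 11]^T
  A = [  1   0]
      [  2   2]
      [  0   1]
Each vertex is the intersection of two constraint boundaries that also satisfies all remaining constraints:
  x1 = 0 and x2 = 0 → (0, 0)
  2x1 + 2x2 = 8 and x2 = 0 → (4, 0)
  2x1 + 2x2 = 8 and x1 = 0 → (0, 4)

Evaluating z = 9x1 + 2x2 at each vertex:
  (0, 0): z = 0
  (4, 0): z = 36
  (0, 4): z = 8

The maximum is at (4, 0) with z = 36.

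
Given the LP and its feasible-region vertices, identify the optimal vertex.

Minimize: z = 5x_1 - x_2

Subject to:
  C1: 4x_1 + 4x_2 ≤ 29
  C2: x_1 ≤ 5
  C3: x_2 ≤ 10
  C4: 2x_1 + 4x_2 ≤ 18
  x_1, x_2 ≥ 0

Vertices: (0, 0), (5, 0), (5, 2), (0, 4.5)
(0, 4.5) with z = -4.5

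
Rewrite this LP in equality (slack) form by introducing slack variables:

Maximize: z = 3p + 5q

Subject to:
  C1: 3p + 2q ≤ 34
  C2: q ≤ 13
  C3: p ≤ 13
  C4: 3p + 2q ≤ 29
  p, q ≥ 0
max z = 3p + 5q

s.t.
  3p + 2q + s1 = 34
  q + s2 = 13
  p + s3 = 13
  3p + 2q + s4 = 29
  p, q, s1, s2, s3, s4 ≥ 0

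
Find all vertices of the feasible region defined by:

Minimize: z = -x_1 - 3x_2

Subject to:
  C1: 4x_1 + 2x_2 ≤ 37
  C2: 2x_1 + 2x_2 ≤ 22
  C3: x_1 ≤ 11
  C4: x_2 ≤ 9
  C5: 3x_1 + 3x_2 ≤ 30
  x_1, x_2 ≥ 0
Each vertex is the intersection of two constraint boundaries that also satisfies all remaining constraints:
  x_1 = 0 and x_2 = 0 → (0, 0)
  4x_1 + 2x_2 = 37 and x_2 = 0 → (9.25, 0)
  4x_1 + 2x_2 = 37 and 3x_1 + 3x_2 = 30 → (8.5, 1.5)
  x_2 = 9 and 3x_1 + 3x_2 = 30 → (1, 9)
  x_2 = 9 and x_1 = 0 → (0, 9)

Vertices: (0, 0), (9.25, 0), (8.5, 1.5), (1, 9), (0, 9)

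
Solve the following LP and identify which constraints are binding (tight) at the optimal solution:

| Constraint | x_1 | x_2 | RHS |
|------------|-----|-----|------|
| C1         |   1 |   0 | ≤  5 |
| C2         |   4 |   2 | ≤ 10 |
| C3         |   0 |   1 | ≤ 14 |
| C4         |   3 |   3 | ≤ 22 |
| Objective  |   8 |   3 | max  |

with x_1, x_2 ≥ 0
Optimal: x_1 = 2.5, x_2 = 0
Slack at optimum:
  C1: slack = 2.5
  C2: slack = 0 (binding)
  C3: slack = 14
  C4: slack = 14.5
  x_1 ≥ 0: x_1 = 2.5
  x_2 ≥ 0: x_2 = 0 (binding)
Binding constraints: C2, x_2 ≥ 0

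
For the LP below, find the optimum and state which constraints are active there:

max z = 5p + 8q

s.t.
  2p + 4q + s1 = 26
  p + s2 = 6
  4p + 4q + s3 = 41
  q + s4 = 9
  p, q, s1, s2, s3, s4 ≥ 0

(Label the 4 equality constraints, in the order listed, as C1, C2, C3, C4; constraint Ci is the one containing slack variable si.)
Optimal: p = 6, q = 3.5
Slack at optimum:
  C1: slack = 0 (binding)
  C2: slack = 0 (binding)
  C3: slack = 3
  C4: slack = 5.5
  p ≥ 0: p = 6
  q ≥ 0: q = 3.5
Binding constraints: C1, C2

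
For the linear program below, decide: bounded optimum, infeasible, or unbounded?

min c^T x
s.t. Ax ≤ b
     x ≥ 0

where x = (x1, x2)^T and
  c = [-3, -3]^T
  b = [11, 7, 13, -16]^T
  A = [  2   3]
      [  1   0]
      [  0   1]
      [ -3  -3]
The point (5.5, 0) satisfies every constraint, so the LP is feasible; the constraints give x1 ≤ 7 and x2 ≤ 13, which with x1, x2 ≥ 0 keep the feasible region inside a bounded box. A feasible, bounded LP attains a finite optimum at a vertex.

Feasible with finite optimum z* = -16.5 at (5.5, 0).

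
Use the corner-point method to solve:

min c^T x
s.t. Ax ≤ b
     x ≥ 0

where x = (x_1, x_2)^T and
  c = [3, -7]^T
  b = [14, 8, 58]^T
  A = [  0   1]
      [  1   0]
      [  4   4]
Each vertex is the intersection of two constraint boundaries that also satisfies all remaining constraints:
  x_1 = 0 and x_2 = 0 → (0, 0)
  x_1 = 8 and x_2 = 0 → (8, 0)
  x_1 = 8 and 4x_1 + 4x_2 = 58 → (8, 6.5)
  x_2 = 14 and 4x_1 + 4x_2 = 58 → (0.5, 14)
  x_2 = 14 and x_1 = 0 → (0, 14)

Evaluating z = 3x_1 - 7x_2 at each vertex:
  (0, 0): z = 0
  (8, 0): z = 24
  (8, 6.5): z = -21.5
  (0.5, 14): z = -96.5
  (0, 14): z = -98

The minimum is at (0, 14) with z = -98.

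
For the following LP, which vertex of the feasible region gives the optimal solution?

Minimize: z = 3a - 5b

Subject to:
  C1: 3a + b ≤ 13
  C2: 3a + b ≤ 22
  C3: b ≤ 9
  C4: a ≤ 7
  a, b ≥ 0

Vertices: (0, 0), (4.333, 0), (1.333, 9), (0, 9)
Evaluating z = 3a - 5b at each vertex:
  (0, 0): z = 0
  (4.333, 0): z = 13
  (1.333, 9): z = -41
  (0, 9): z = -45

The smallest value is z = -45, attained at (0, 9).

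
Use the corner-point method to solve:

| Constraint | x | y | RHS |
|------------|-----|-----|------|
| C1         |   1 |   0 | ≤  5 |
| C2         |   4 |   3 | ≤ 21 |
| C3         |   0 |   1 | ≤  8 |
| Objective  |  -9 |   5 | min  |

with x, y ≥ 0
x = 5, y = 0, z = -45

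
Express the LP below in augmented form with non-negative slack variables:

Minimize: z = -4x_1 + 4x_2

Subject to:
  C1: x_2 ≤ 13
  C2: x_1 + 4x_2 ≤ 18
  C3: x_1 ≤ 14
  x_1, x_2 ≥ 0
min z = -4x_1 + 4x_2

s.t.
  x_2 + s1 = 13
  x_1 + 4x_2 + s2 = 18
  x_1 + s3 = 14
  x_1, x_2, s1, s2, s3 ≥ 0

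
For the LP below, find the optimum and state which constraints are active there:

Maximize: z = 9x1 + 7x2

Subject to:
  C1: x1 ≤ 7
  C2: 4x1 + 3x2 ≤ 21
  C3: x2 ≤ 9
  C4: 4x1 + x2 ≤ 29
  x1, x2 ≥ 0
Optimal: x1 = 0, x2 = 7
Slack at optimum:
  C1: slack = 7
  C2: slack = 0 (binding)
  C3: slack = 2
  C4: slack = 22
  x1 ≥ 0: x1 = 0 (binding)
  x2 ≥ 0: x2 = 7
Binding constraints: C2, x1 ≥ 0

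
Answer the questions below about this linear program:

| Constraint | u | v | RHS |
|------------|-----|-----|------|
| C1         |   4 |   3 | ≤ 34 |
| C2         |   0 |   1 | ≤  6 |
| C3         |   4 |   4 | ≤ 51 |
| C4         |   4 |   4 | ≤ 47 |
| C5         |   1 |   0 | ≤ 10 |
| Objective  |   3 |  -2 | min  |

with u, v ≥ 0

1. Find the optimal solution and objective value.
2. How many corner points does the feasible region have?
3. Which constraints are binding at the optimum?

1. u = 0, v = 6, z = -12
2. 4
3. C2, u ≥ 0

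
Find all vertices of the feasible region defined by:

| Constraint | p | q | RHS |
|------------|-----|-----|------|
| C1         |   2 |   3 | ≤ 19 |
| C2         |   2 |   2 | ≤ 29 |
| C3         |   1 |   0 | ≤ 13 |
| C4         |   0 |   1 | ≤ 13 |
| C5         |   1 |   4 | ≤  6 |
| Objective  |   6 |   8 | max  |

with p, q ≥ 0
Each vertex is the intersection of two constraint boundaries that also satisfies all remaining constraints:
  p = 0 and q = 0 → (0, 0)
  p + 4q = 6 and q = 0 → (6, 0)
  p + 4q = 6 and p = 0 → (0, 1.5)

Vertices: (0, 0), (6, 0), (0, 1.5)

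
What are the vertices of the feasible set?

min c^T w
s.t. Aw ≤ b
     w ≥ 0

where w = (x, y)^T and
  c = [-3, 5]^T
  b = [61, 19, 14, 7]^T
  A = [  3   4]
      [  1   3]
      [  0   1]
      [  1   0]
Each vertex is the intersection of two constraint boundaries that also satisfies all remaining constraints:
  x = 0 and y = 0 → (0, 0)
  x = 7 and y = 0 → (7, 0)
  x + 3y = 19 and x = 7 → (7, 4)
  x + 3y = 19 and x = 0 → (0, 6.333)

Vertices: (0, 0), (7, 0), (7, 4), (0, 6.333)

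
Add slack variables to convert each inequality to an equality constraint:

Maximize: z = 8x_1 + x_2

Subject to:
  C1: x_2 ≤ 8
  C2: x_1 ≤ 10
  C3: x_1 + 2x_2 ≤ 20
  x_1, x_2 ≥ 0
max z = 8x_1 + x_2

s.t.
  x_2 + s1 = 8
  x_1 + s2 = 10
  x_1 + 2x_2 + s3 = 20
  x_1, x_2, s1, s2, s3 ≥ 0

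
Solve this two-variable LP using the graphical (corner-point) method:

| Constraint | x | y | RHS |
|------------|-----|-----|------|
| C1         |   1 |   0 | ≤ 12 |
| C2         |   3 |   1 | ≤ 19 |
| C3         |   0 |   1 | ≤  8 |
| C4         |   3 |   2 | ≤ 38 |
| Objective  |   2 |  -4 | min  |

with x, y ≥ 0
Each vertex is the intersection of two constraint boundaries that also satisfies all remaining constraints:
  x = 0 and y = 0 → (0, 0)
  3x + y = 19 and y = 0 → (6.333, 0)
  3x + y = 19 and y = 8 → (3.667, 8)
  y = 8 and x = 0 → (0, 8)

Evaluating z = 2x - 4y at each vertex:
  (0, 0): z = 0
  (6.333, 0): z = 12.67
  (3.667, 8): z = -24.67
  (0, 8): z = -32

The minimum is at (0, 8) with z = -32.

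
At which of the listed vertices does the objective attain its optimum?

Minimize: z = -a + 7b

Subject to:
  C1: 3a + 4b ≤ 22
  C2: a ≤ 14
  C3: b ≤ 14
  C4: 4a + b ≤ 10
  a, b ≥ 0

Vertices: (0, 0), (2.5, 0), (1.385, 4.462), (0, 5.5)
Evaluating z = -a + 7b at each vertex:
  (0, 0): z = 0
  (2.5, 0): z = -2.5
  (1.385, 4.462): z = 29.85
  (0, 5.5): z = 38.5

The smallest value is z = -2.5, attained at (2.5, 0).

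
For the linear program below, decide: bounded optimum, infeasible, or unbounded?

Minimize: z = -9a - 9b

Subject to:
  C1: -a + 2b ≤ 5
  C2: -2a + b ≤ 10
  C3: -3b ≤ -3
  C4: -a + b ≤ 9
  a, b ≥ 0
Feasible point: (0, 1) satisfies every constraint, so the LP is feasible.
Direction d = (1, 0): for each constraint row a, a·d ≤ 0 —
  (-1)(1) + (2)(0) = -1 ≤ 0
  (-2)(1) + (1)(0) = -2 ≤ 0
  (0)(1) + (-3)(0) = 0 ≤ 0
  (-1)(1) + (1)(0) = -1 ≤ 0
and d ≥ 0, so (0, 1) + t·d stays feasible for every t ≥ 0. Along this ray z = -9a - 9b changes by -9 per unit t, so z → −∞.

Unbounded — the objective can decrease without bound over the feasible region.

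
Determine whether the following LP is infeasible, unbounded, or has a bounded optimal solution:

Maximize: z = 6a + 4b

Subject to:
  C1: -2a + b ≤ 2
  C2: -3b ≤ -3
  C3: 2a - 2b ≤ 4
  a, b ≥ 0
Feasible point: (0, 1) satisfies every constraint, so the LP is feasible.
Direction d = (1, 1): for each constraint row a, a·d ≤ 0 —
  (-2)(1) + (1)(1) = -1 ≤ 0
  (0)(1) + (-3)(1) = -3 ≤ 0
  (2)(1) + (-2)(1) = 0 ≤ 0
and d ≥ 0, so (0, 1) + t·d stays feasible for every t ≥ 0. Along this ray z = 6a + 4b changes by 10 per unit t, so z → +∞.

Unbounded — the objective can increase without bound over the feasible region.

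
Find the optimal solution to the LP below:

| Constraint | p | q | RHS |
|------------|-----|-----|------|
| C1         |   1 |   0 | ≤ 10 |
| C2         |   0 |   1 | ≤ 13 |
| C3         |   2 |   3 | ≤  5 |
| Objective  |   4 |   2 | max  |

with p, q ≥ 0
p = 2.5, q = 0, z = 10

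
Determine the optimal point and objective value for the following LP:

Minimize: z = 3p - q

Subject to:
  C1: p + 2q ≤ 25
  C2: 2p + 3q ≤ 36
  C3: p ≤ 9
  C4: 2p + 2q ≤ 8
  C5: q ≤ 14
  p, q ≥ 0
Each vertex is the intersection of two constraint boundaries that also satisfies all remaining constraints:
  p = 0 and q = 0 → (0, 0)
  2p + 2q = 8 and q = 0 → (4, 0)
  2p + 2q = 8 and p = 0 → (0, 4)

Evaluating z = 3p - q at each vertex:
  (0, 0): z = 0
  (4, 0): z = 12
  (0, 4): z = -4

The minimum is at (0, 4) with z = -4.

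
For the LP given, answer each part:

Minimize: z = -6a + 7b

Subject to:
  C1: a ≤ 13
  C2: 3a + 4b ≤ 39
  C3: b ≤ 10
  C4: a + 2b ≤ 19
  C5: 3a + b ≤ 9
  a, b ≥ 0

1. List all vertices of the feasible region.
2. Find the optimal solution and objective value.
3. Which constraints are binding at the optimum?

1. (0, 0), (3, 0), (0, 9)
2. a = 3, b = 0, z = -18
3. C5, b ≥ 0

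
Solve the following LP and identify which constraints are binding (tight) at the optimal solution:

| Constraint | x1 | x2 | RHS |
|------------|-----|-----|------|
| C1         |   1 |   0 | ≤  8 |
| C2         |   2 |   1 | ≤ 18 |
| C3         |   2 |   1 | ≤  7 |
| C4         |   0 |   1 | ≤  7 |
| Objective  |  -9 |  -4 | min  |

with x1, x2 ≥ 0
Optimal: x1 = 3.5, x2 = 0
Binding: C3, x2 ≥ 0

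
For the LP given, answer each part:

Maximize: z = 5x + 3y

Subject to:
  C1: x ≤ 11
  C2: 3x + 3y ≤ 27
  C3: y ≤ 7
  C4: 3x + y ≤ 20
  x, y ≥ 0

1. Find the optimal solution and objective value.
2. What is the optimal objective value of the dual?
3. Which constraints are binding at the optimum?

1. x = 5.5, y = 3.5, z = 38
2. 38 (by strong duality, equal to the primal optimum)
3. C2, C4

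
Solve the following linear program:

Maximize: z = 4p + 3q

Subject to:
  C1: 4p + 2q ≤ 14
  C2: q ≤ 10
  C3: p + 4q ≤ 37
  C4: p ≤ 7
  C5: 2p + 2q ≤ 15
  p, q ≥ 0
Each vertex is the intersection of two constraint boundaries that also satisfies all remaining constraints:
  p = 0 and q = 0 → (0, 0)
  4p + 2q = 14 and q = 0 → (3.5, 0)
  4p + 2q = 14 and p = 0 → (0, 7)

Evaluating z = 4p + 3q at each vertex:
  (0, 0): z = 0
  (3.5, 0): z = 14
  (0, 7): z = 21

The maximum is at (0, 7) with z = 21.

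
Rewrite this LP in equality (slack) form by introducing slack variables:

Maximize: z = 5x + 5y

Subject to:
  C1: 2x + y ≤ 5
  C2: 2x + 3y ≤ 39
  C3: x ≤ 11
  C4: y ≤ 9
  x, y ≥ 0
max z = 5x + 5y

s.t.
  2x + y + s1 = 5
  2x + 3y + s2 = 39
  x + s3 = 11
  y + s4 = 9
  x, y, s1, s2, s3, s4 ≥ 0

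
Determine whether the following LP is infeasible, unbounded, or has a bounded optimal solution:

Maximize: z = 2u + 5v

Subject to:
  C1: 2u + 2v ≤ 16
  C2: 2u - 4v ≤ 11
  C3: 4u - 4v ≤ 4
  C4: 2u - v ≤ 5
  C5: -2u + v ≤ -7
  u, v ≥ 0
C4 requires 2u - v ≤ 5, while C5 (-2u + v ≤ -7) is equivalent to 2u - v ≥ 7. Together they would need 7 ≤ 2u - v ≤ 5, which is impossible since 7 > 5. No point satisfies all constraints.

Infeasible — the constraint set is empty.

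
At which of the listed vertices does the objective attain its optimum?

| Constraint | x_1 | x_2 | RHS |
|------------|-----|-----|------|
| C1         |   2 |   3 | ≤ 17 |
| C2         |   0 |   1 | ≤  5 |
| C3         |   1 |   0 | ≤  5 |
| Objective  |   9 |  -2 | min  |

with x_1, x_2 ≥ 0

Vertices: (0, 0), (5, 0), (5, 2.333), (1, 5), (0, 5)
(0, 5) with z = -10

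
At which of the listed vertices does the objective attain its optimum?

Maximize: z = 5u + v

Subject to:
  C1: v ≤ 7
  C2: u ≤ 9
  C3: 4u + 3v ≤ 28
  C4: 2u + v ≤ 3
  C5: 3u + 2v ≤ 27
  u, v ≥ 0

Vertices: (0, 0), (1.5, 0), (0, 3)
Evaluating z = 5u + v at each vertex:
  (0, 0): z = 0
  (1.5, 0): z = 7.5
  (0, 3): z = 3

The largest value is z = 7.5, attained at (1.5, 0).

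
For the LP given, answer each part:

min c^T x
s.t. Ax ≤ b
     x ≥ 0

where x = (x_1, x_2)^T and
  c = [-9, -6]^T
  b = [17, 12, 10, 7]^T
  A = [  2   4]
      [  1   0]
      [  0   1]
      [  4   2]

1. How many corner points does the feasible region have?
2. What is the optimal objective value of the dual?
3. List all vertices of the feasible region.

1. 3
2. -21 (by strong duality, equal to the primal optimum)
3. (0, 0), (1.75, 0), (0, 3.5)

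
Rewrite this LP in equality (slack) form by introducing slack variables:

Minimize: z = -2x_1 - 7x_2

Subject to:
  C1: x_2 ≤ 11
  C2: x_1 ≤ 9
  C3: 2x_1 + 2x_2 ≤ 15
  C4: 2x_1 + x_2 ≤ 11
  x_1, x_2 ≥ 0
min z = -2x_1 - 7x_2

s.t.
  x_2 + s1 = 11
  x_1 + s2 = 9
  2x_1 + 2x_2 + s3 = 15
  2x_1 + x_2 + s4 = 11
  x_1, x_2, s1, s2, s3, s4 ≥ 0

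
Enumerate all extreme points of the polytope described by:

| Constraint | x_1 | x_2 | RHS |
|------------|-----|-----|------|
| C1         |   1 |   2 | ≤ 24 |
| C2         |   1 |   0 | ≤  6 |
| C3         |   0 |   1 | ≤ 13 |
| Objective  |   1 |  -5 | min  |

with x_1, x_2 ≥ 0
Each vertex is the intersection of two constraint boundaries that also satisfies all remaining constraints:
  x_1 = 0 and x_2 = 0 → (0, 0)
  x_1 = 6 and x_2 = 0 → (6, 0)
  x_1 + 2x_2 = 24 and x_1 = 6 → (6, 9)
  x_1 + 2x_2 = 24 and x_1 = 0 → (0, 12)

Vertices: (0, 0), (6, 0), (6, 9), (0, 12)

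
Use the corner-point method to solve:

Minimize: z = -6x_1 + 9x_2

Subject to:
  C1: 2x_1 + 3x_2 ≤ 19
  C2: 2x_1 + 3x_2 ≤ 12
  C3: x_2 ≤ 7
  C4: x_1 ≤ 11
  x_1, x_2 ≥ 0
Each vertex is the intersection of two constraint boundaries that also satisfies all remaining constraints:
  x_1 = 0 and x_2 = 0 → (0, 0)
  2x_1 + 3x_2 = 12 and x_2 = 0 → (6, 0)
  2x_1 + 3x_2 = 12 and x_1 = 0 → (0, 4)

Evaluating z = -6x_1 + 9x_2 at each vertex:
  (0, 0): z = 0
  (6, 0): z = -36
  (0, 4): z = 36

The minimum is at (6, 0) with z = -36.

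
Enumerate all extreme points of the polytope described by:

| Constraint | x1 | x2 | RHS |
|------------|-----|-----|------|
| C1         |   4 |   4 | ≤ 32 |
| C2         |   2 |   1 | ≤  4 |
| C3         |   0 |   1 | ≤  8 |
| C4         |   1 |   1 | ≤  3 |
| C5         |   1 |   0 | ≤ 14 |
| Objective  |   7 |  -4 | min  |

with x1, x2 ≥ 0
Each vertex is the intersection of two constraint boundaries that also satisfies all remaining constraints:
  x1 = 0 and x2 = 0 → (0, 0)
  2x1 + x2 = 4 and x2 = 0 → (2, 0)
  2x1 + x2 = 4 and x1 + x2 = 3 → (1, 2)
  x1 + x2 = 3 and x1 = 0 → (0, 3)

Vertices: (0, 0), (2, 0), (1, 2), (0, 3)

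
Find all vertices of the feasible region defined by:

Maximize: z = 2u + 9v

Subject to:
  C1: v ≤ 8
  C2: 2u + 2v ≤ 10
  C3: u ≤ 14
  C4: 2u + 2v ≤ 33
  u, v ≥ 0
Each vertex is the intersection of two constraint boundaries that also satisfies all remaining constraints:
  u = 0 and v = 0 → (0, 0)
  2u + 2v = 10 and v = 0 → (5, 0)
  2u + 2v = 10 and u = 0 → (0, 5)

Vertices: (0, 0), (5, 0), (0, 5)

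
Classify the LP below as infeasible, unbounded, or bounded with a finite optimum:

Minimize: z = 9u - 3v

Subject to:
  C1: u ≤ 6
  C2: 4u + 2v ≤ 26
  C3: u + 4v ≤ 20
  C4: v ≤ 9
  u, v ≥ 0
The point (0, 5) satisfies every constraint, so the LP is feasible; the constraints give u ≤ 6 and v ≤ 9, which with u, v ≥ 0 keep the feasible region inside a bounded box. A feasible, bounded LP attains a finite optimum at a vertex.

The LP has an optimal solution: (0, 5) with z = -15.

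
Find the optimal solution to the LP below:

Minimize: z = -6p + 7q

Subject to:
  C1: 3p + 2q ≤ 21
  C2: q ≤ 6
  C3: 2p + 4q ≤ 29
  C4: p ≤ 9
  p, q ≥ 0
p = 7, q = 0, z = -42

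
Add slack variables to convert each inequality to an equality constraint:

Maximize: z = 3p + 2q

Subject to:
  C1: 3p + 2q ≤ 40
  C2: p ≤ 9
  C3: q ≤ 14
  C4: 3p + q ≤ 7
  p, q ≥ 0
max z = 3p + 2q

s.t.
  3p + 2q + s1 = 40
  p + s2 = 9
  q + s3 = 14
  3p + q + s4 = 7
  p, q, s1, s2, s3, s4 ≥ 0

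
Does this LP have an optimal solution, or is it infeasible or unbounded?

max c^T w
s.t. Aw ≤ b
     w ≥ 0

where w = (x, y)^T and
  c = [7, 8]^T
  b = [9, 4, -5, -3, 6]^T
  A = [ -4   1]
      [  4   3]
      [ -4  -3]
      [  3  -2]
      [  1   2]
One constraint requires 4x + 3y ≤ 4, while the constraint -4x - 3y ≤ -5 is equivalent to 4x + 3y ≥ 5. Together they would need 5 ≤ 4x + 3y ≤ 4, which is impossible since 5 > 4. No point satisfies all constraints.

Infeasible — the constraint set is empty.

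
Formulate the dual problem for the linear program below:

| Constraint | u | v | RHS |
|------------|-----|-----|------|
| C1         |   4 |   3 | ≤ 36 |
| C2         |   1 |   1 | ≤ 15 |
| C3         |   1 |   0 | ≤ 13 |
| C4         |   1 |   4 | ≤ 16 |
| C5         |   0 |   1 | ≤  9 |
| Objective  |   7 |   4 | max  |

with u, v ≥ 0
Minimize: z = 36y1 + 15y2 + 13y3 + 16y4 + 9y5

Subject to:
  C1: -4y1 - y2 - y3 - y4 ≤ -7
  C2: -3y1 - y2 - 4y4 - y5 ≤ -4
  y1, y2, y3, y4, y5 ≥ 0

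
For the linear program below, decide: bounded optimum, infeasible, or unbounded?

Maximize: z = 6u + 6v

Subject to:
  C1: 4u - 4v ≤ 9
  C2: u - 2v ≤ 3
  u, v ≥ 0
Feasible point: (0, 0) satisfies every constraint, so the LP is feasible.
Direction d = (0, 1): for each constraint row a, a·d ≤ 0 —
  (4)(0) + (-4)(1) = -4 ≤ 0
  (1)(0) + (-2)(1) = -2 ≤ 0
and d ≥ 0, so (0, 0) + t·d stays feasible for every t ≥ 0. Along this ray z = 6u + 6v changes by 6 per unit t, so z → +∞.

Unbounded — the objective can increase without bound over the feasible region.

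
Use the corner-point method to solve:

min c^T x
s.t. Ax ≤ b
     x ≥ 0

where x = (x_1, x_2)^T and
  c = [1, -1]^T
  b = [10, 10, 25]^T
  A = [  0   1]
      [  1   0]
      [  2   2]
Each vertex is the intersection of two constraint boundaries that also satisfies all remaining constraints:
  x_1 = 0 and x_2 = 0 → (0, 0)
  x_1 = 10 and x_2 = 0 → (10, 0)
  x_1 = 10 and 2x_1 + 2x_2 = 25 → (10, 2.5)
  x_2 = 10 and 2x_1 + 2x_2 = 25 → (2.5, 10)
  x_2 = 10 and x_1 = 0 → (0, 10)

Evaluating z = x_1 - x_2 at each vertex:
  (0, 0): z = 0
  (10, 0): z = 10
  (10, 2.5): z = 7.5
  (2.5, 10): z = -7.5
  (0, 10): z = -10

The minimum is at (0, 10) with z = -10.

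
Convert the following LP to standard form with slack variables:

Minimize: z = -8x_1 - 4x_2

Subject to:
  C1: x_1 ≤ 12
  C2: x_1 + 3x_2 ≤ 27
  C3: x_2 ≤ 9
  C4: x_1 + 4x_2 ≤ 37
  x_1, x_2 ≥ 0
min z = -8x_1 - 4x_2

s.t.
  x_1 + s1 = 12
  x_1 + 3x_2 + s2 = 27
  x_2 + s3 = 9
  x_1 + 4x_2 + s4 = 37
  x_1, x_2, s1, s2, s3, s4 ≥ 0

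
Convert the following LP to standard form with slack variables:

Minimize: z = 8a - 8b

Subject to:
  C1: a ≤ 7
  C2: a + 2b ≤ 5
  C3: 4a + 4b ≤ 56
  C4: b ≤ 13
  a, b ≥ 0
min z = 8a - 8b

s.t.
  a + s1 = 7
  a + 2b + s2 = 5
  4a + 4b + s3 = 56
  b + s4 = 13
  a, b, s1, s2, s3, s4 ≥ 0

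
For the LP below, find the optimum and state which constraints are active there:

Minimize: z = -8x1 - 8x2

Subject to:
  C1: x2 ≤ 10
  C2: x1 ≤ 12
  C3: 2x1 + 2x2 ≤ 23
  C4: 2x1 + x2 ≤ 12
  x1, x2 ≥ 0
Optimal: x1 = 1, x2 = 10
Slack at optimum:
  C1: slack = 0 (binding)
  C2: slack = 11
  C3: slack = 1
  C4: slack = 0 (binding)
  x1 ≥ 0: x1 = 1
  x2 ≥ 0: x2 = 10
Binding constraints: C1, C4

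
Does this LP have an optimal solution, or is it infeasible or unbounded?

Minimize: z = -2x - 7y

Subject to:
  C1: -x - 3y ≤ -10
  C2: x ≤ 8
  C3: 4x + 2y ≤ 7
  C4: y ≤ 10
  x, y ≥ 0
The point (0, 3.5) satisfies every constraint, so the LP is feasible; the constraints give x ≤ 8 and y ≤ 10, which with x, y ≥ 0 keep the feasible region inside a bounded box. A feasible, bounded LP attains a finite optimum at a vertex.

Evaluating z = -2x - 7y at each vertex:
  (0, 3.333): z = -23.33
  (0.1, 3.3): z = -23.3
  (0, 3.5): z = -24.5

Feasible with finite optimum z* = -24.5 at (0, 3.5).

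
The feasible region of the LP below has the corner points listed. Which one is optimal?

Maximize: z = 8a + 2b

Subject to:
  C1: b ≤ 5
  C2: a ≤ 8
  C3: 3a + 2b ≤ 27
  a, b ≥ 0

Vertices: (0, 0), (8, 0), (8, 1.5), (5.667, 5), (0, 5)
(8, 1.5) with z = 67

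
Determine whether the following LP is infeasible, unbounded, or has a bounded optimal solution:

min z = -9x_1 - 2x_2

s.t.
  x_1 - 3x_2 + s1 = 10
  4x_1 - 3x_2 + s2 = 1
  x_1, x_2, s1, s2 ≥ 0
Feasible point: (0, 0) satisfies every constraint, so the LP is feasible.
Direction d = (0, 1): for each constraint row a, a·d ≤ 0 —
  (1)(0) + (-3)(1) = -3 ≤ 0
  (4)(0) + (-3)(1) = -3 ≤ 0
and d ≥ 0, so (0, 0) + t·d stays feasible for every t ≥ 0. Along this ray z = -9x_1 - 2x_2 changes by -2 per unit t, so z → −∞.

Unbounded — the objective can decrease without bound over the feasible region.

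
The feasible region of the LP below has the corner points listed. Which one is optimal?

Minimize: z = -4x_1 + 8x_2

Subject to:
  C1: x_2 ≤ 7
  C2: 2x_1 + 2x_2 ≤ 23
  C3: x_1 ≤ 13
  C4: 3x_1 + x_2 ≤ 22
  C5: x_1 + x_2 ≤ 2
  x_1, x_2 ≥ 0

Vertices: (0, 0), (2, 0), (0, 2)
Evaluating z = -4x_1 + 8x_2 at each vertex:
  (0, 0): z = 0
  (2, 0): z = -8
  (0, 2): z = 16

The smallest value is z = -8, attained at (2, 0).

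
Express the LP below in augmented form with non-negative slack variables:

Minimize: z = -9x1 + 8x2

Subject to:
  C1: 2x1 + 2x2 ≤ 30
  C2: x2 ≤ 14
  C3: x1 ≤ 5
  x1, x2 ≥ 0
min z = -9x1 + 8x2

s.t.
  2x1 + 2x2 + s1 = 30
  x2 + s2 = 14
  x1 + s3 = 5
  x1, x2, s1, s2, s3 ≥ 0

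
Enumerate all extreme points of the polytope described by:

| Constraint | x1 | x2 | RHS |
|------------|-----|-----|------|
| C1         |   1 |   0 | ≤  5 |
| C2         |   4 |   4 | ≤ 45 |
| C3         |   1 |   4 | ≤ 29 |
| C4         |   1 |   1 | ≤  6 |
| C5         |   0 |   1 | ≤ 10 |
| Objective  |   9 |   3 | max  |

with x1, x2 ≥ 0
Each vertex is the intersection of two constraint boundaries that also satisfies all remaining constraints:
  x1 = 0 and x2 = 0 → (0, 0)
  x1 = 5 and x2 = 0 → (5, 0)
  x1 = 5 and x1 + x2 = 6 → (5, 1)
  x1 + x2 = 6 and x1 = 0 → (0, 6)

Vertices: (0, 0), (5, 0), (5, 1), (0, 6)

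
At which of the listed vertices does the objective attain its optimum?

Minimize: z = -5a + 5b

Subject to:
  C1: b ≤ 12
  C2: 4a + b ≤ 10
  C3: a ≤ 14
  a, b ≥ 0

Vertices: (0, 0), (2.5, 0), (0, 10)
Evaluating z = -5a + 5b at each vertex:
  (0, 0): z = 0
  (2.5, 0): z = -12.5
  (0, 10): z = 50

The smallest value is z = -12.5, attained at (2.5, 0).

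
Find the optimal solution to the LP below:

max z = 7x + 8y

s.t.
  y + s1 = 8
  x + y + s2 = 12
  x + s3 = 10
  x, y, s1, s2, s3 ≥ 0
x = 4, y = 8, z = 92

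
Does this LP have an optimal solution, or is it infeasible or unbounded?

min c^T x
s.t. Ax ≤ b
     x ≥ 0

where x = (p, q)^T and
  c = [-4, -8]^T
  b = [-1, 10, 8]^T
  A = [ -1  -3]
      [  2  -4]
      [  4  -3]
Feasible point: (0, 1) satisfies every constraint, so the LP is feasible.
Direction d = (0, 1): for each constraint row a, a·d ≤ 0 —
  (-1)(0) + (-3)(1) = -3 ≤ 0
  (2)(0) + (-4)(1) = -4 ≤ 0
  (4)(0) + (-3)(1) = -3 ≤ 0
and d ≥ 0, so (0, 1) + t·d stays feasible for every t ≥ 0. Along this ray z = -4p - 8q changes by -8 per unit t, so z → −∞.

Unbounded: there is a feasible ray along which z → −∞.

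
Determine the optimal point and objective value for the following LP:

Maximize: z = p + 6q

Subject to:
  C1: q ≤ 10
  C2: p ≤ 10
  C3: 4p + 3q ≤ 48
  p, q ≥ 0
Each vertex is the intersection of two constraint boundaries that also satisfies all remaining constraints:
  p = 0 and q = 0 → (0, 0)
  p = 10 and q = 0 → (10, 0)
  p = 10 and 4p + 3q = 48 → (10, 2.667)
  q = 10 and 4p + 3q = 48 → (4.5, 10)
  q = 10 and p = 0 → (0, 10)

Evaluating z = p + 6q at each vertex:
  (0, 0): z = 0
  (10, 0): z = 10
  (10, 2.667): z = 26
  (4.5, 10): z = 64.5
  (0, 10): z = 60

The maximum is at (4.5, 10) with z = 64.5.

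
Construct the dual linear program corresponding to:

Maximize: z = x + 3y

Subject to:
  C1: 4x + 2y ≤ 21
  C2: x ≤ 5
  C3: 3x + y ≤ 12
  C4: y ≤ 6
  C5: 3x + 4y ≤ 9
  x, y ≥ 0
Minimize: z = 21y1 + 5y2 + 12y3 + 6y4 + 9y5

Subject to:
  C1: -4y1 - y2 - 3y3 - 3y5 ≤ -1
  C2: -2y1 - y3 - y4 - 4y5 ≤ -3
  y1, y2, y3, y4, y5 ≥ 0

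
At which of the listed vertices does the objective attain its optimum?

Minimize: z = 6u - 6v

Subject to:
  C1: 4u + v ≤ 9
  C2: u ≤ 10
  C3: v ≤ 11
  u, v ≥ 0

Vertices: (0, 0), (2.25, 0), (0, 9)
Evaluating z = 6u - 6v at each vertex:
  (0, 0): z = 0
  (2.25, 0): z = 13.5
  (0, 9): z = -54

The smallest value is z = -54, attained at (0, 9).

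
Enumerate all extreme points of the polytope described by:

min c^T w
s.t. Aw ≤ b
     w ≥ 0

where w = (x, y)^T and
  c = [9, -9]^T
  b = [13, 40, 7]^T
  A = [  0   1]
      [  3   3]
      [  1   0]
Each vertex is the intersection of two constraint boundaries that also satisfies all remaining constraints:
  x = 0 and y = 0 → (0, 0)
  x = 7 and y = 0 → (7, 0)
  3x + 3y = 40 and x = 7 → (7, 6.333)
  y = 13 and 3x + 3y = 40 → (0.3333, 13)
  y = 13 and x = 0 → (0, 13)

Vertices: (0, 0), (7, 0), (7, 6.333), (0.3333, 13), (0, 13)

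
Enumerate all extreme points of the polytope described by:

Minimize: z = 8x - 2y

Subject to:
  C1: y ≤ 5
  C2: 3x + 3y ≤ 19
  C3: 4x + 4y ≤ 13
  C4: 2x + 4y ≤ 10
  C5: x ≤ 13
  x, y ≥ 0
Each vertex is the intersection of two constraint boundaries that also satisfies all remaining constraints:
  x = 0 and y = 0 → (0, 0)
  4x + 4y = 13 and y = 0 → (3.25, 0)
  4x + 4y = 13 and 2x + 4y = 10 → (1.5, 1.75)
  2x + 4y = 10 and x = 0 → (0, 2.5)

Vertices: (0, 0), (3.25, 0), (1.5, 1.75), (0, 2.5)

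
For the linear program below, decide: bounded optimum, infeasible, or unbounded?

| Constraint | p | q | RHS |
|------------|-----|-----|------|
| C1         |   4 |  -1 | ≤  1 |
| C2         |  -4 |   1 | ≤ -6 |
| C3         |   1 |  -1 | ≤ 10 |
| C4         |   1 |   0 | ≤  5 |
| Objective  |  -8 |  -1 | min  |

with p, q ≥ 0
C1 requires 4p - q ≤ 1, while C2 (-4p + q ≤ -6) is equivalent to 4p - q ≥ 6. Together they would need 6 ≤ 4p - q ≤ 1, which is impossible since 6 > 1. No point satisfies all constraints.

The feasible region is empty; the LP is infeasible.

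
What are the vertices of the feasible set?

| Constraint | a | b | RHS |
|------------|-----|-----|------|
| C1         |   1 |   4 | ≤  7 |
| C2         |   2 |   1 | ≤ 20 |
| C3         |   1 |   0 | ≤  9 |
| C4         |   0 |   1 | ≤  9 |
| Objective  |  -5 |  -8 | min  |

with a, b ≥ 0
Each vertex is the intersection of two constraint boundaries that also satisfies all remaining constraints:
  a = 0 and b = 0 → (0, 0)
  a + 4b = 7 and b = 0 → (7, 0)
  a + 4b = 7 and a = 0 → (0, 1.75)

Vertices: (0, 0), (7, 0), (0, 1.75)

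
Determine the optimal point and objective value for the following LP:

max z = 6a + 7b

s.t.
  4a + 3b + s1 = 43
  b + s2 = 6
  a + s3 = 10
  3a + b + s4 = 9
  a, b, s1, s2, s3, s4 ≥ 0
Each vertex is the intersection of two constraint boundaries that also satisfies all remaining constraints:
  a = 0 and b = 0 → (0, 0)
  3a + b = 9 and b = 0 → (3, 0)
  b = 6 and 3a + b = 9 → (1, 6)
  b = 6 and a = 0 → (0, 6)

Evaluating z = 6a + 7b at each vertex:
  (0, 0): z = 0
  (3, 0): z = 18
  (1, 6): z = 48
  (0, 6): z = 42

The maximum is at (1, 6) with z = 48.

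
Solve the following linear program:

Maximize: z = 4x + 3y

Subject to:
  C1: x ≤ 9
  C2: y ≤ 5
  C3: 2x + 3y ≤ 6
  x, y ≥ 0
Each vertex is the intersection of two constraint boundaries that also satisfies all remaining constraints:
  x = 0 and y = 0 → (0, 0)
  2x + 3y = 6 and y = 0 → (3, 0)
  2x + 3y = 6 and x = 0 → (0, 2)

Evaluating z = 4x + 3y at each vertex:
  (0, 0): z = 0
  (3, 0): z = 12
  (0, 2): z = 6

The maximum is at (3, 0) with z = 12.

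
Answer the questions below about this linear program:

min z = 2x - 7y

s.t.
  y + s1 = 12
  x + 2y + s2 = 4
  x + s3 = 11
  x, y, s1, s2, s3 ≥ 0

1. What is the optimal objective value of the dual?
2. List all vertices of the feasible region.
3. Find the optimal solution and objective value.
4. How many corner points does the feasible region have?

1. -14 (by strong duality, equal to the primal optimum)
2. (0, 0), (4, 0), (0, 2)
3. x = 0, y = 2, z = -14
4. 3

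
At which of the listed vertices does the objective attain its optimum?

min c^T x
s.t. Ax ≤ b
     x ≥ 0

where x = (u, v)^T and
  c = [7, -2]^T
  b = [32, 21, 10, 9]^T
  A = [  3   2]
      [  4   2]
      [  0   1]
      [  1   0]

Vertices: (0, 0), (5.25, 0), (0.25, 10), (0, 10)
Evaluating z = 7u - 2v at each vertex:
  (0, 0): z = 0
  (5.25, 0): z = 36.75
  (0.25, 10): z = -18.25
  (0, 10): z = -20

The smallest value is z = -20, attained at (0, 10).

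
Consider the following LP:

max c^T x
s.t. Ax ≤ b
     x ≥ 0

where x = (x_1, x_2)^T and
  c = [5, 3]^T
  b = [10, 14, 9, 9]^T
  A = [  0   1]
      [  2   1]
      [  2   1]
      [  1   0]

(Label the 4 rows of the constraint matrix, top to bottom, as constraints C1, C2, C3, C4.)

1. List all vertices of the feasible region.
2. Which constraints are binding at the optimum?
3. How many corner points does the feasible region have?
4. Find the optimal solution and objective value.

1. (0, 0), (4.5, 0), (0, 9)
2. C3, x_1 ≥ 0
3. 3
4. x_1 = 0, x_2 = 9, z = 27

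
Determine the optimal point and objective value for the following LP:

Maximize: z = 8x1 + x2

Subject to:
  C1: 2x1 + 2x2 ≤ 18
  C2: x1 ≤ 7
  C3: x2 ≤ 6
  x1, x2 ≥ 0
Each vertex is the intersection of two constraint boundaries that also satisfies all remaining constraints:
  x1 = 0 and x2 = 0 → (0, 0)
  x1 = 7 and x2 = 0 → (7, 0)
  2x1 + 2x2 = 18 and x1 = 7 → (7, 2)
  2x1 + 2x2 = 18 and x2 = 6 → (3, 6)
  x2 = 6 and x1 = 0 → (0, 6)

Evaluating z = 8x1 + x2 at each vertex:
  (0, 0): z = 0
  (7, 0): z = 56
  (7, 2): z = 58
  (3, 6): z = 30
  (0, 6): z = 6

The maximum is at (7, 2) with z = 58.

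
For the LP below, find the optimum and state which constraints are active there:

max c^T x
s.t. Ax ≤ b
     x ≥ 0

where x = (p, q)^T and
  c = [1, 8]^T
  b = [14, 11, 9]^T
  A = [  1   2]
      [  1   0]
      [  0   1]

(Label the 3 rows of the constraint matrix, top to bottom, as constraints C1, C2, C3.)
Optimal: p = 0, q = 7
Binding: C1, p ≥ 0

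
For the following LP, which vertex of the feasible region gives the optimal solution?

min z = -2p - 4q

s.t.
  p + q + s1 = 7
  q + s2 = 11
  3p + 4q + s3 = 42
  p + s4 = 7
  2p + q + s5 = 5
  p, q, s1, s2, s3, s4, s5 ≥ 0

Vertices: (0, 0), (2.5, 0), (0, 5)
(0, 5) with z = -20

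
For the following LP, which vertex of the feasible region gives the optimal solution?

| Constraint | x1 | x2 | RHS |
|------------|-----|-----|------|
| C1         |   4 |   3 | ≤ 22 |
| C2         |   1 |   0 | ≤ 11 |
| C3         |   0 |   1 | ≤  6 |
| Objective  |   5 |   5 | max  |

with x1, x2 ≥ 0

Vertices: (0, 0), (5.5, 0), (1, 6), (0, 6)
(1, 6) with z = 35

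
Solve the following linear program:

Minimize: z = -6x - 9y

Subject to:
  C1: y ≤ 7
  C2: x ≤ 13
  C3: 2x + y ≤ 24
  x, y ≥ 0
Each vertex is the intersection of two constraint boundaries that also satisfies all remaining constraints:
  x = 0 and y = 0 → (0, 0)
  2x + y = 24 and y = 0 → (12, 0)
  y = 7 and 2x + y = 24 → (8.5, 7)
  y = 7 and x = 0 → (0, 7)

Evaluating z = -6x - 9y at each vertex:
  (0, 0): z = 0
  (12, 0): z = -72
  (8.5, 7): z = -114
  (0, 7): z = -63

The minimum is at (8.5, 7) with z = -114.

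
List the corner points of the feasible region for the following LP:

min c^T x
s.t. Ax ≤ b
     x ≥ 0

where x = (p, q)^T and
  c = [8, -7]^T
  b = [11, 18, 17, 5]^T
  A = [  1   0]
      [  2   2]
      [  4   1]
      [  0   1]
Each vertex is the intersection of two constraint boundaries that also satisfies all remaining constraints:
  p = 0 and q = 0 → (0, 0)
  4p + q = 17 and q = 0 → (4.25, 0)
  4p + q = 17 and q = 5 → (3, 5)
  q = 5 and p = 0 → (0, 5)

Vertices: (0, 0), (4.25, 0), (3, 5), (0, 5)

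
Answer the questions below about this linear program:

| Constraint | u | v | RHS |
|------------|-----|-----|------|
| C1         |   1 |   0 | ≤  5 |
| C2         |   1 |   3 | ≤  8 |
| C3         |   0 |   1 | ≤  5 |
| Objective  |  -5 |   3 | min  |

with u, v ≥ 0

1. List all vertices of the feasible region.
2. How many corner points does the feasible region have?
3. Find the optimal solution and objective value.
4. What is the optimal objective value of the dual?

1. (0, 0), (5, 0), (5, 1), (0, 2.667)
2. 4
3. u = 5, v = 0, z = -25
4. -25 (by strong duality, equal to the primal optimum)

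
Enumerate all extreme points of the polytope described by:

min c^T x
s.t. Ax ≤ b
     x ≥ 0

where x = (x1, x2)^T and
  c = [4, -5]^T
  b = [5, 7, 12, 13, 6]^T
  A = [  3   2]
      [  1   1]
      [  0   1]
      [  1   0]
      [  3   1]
Each vertex is the intersection of two constraint boundaries that also satisfies all remaining constraints:
  x1 = 0 and x2 = 0 → (0, 0)
  3x1 + 2x2 = 5 and x2 = 0 → (1.667, 0)
  3x1 + 2x2 = 5 and x1 = 0 → (0, 2.5)

Vertices: (0, 0), (1.667, 0), (0, 2.5)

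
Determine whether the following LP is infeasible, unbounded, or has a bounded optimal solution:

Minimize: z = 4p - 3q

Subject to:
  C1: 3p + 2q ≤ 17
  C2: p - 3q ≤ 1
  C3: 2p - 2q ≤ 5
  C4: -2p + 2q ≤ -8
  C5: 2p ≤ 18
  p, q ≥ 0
C3 requires 2p - 2q ≤ 5, while C4 (-2p + 2q ≤ -8) is equivalent to 2p - 2q ≥ 8. Together they would need 8 ≤ 2p - 2q ≤ 5, which is impossible since 8 > 5. No point satisfies all constraints.

Infeasible — the constraint set is empty.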